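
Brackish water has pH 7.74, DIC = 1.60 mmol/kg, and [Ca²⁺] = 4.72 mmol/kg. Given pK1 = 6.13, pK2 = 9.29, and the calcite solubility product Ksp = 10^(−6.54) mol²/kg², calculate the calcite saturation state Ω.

Ω = 0.701

α₂ = 1 / (1 + [H⁺]/K2 + [H⁺]²/(K1K2)) = 1 / (1 + 10^+1.55 + 10^-0.06)
   = 1 / (1 + 35.481 + 0.87096) = 1/37.352 = 0.02677
[CO3²⁻] = α₂ × DIC = 0.02677 × 1.60 = 0.04284 mmol/kg
Ksp = 10^(−6.54) = 2.884×10^-7
Ω = [Ca²⁺][CO3²⁻]/Ksp = (4.72×10^-3)(4.284×10^-5) / 2.884×10^-7 = 0.701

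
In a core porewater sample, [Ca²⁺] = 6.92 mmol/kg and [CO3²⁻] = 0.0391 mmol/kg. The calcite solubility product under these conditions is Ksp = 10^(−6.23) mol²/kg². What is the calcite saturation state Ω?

Ksp = 10^(−6.23) = 5.888×10^-7
Ω = [Ca²⁺][CO3²⁻]/Ksp = (6.92×10^-3)(0.0391×10^-3) / 5.888×10^-7 = 0.459

Ω = 0.459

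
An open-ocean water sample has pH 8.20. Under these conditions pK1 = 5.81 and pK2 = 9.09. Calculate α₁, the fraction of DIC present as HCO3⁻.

α₁ = 0.883

α₁ = 1 / (1 + [H⁺]/K1 + K2/[H⁺]) = 1 / (1 + 10^-2.39 + 10^-0.89)
   = 1 / (1 + 0.0040738 + 0.12882) = 1/1.1329 = 0.8827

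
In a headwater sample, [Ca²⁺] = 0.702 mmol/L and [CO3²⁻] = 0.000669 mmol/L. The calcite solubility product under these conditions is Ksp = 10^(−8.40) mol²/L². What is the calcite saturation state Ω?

Ω = 0.118

Ksp = 10^(−8.40) = 3.981×10^-9
Ω = [Ca²⁺][CO3²⁻]/Ksp = (0.702×10^-3)(0.000669×10^-3) / 3.981×10^-9 = 0.118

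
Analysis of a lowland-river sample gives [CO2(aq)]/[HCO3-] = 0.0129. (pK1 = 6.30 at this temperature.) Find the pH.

From K1 = [H⁺][HCO3-]/[CO2(aq)]:  pH = pK1 − log₁₀([CO2(aq)]/[HCO3-])
log₁₀(0.0129) = -1.889
pH = 6.30 − (-1.889) = 8.19

pH = 8.19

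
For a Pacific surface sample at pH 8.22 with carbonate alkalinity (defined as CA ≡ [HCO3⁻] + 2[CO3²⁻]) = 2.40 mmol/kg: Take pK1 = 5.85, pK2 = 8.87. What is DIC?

DIC = 2.04 mmol/kg

CA = [HCO3⁻] + 2[CO3²⁻] = (α₁ + 2α₂)·DIC
At pH 8.22: [H⁺]/K1 = 10^-2.37 = 0.0042658, K2/[H⁺] = 10^-0.65 = 0.22387
α₁ = 1/(1 + 0.0042658 + 0.22387) = 1/1.2281 = 0.8142; α₂ = α₁·K2/[H⁺] = 0.1823
α₁ + 2α₂ = 1.1788
DIC = CA / (α₁ + 2α₂) = 2.40 / 1.1788 = 2.04 mmol/kg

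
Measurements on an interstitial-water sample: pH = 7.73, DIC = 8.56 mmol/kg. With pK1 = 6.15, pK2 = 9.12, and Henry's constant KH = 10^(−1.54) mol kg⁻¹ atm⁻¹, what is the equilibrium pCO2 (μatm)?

α₀ = 1 / (1 + K1/[H⁺] + K1K2/[H⁺]²) = 1 / (1 + 10^+1.58 + 10^+0.19)
   = 1 / (1 + 38.019 + 1.5488) = 1/40.568 = 0.02465
[CO2*] = α₀ × DIC = 0.02465 × 8.56 = 0.2110 mmol/kg
pCO2 = [CO2*]/KH = 2.110×10^-4 / 2.884×10^-2 = 7320 μatm

pCO2 = 7320 μatm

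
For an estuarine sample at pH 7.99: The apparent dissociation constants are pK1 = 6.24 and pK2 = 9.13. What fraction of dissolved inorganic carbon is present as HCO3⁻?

α₁ = 0.917

α₁ = 1 / (1 + [H⁺]/K1 + K2/[H⁺]) = 1 / (1 + 10^-1.75 + 10^-1.14)
   = 1 / (1 + 0.017783 + 0.072444) = 1/1.0902 = 0.9172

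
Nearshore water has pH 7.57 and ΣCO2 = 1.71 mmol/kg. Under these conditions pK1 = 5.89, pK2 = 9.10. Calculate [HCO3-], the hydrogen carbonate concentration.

α₁ = 1 / (1 + [H⁺]/K1 + K2/[H⁺]) = 1 / (1 + 10^-1.68 + 10^-1.53)
   = 1 / (1 + 0.020893 + 0.029512) = 1/1.0504 = 0.9520
[HCO3⁻] = α₁ × DIC = 0.9520 × 1.71 = 1.63 mmol/kg

[HCO3⁻] = 1.63 mmol/kg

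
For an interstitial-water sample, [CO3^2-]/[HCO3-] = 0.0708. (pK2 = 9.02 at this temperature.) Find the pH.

pH = 7.87

From K2 = [H⁺][CO3^2-]/[HCO3-]:  pH = pK2 + log₁₀([CO3^2-]/[HCO3-])
log₁₀(0.0708) = -1.150
pH = 9.02 + (-1.150) = 7.87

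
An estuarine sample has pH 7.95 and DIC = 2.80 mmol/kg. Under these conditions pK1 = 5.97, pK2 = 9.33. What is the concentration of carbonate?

α₂ = 1 / (1 + [H⁺]/K2 + [H⁺]²/(K1K2)) = 1 / (1 + 10^+1.38 + 10^-0.60)
   = 1 / (1 + 23.988 + 0.25119) = 1/25.240 = 0.03962
[CO3²⁻] = α₂ × DIC = 0.03962 × 2.80 = 0.111 mmol/kg

[CO3²⁻] = 0.111 mmol/kg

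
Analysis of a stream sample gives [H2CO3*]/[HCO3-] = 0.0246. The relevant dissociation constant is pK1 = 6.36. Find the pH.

pH = 7.97

From K1 = [H⁺][HCO3-]/[H2CO3*]:  pH = pK1 − log₁₀([H2CO3*]/[HCO3-])
log₁₀(0.0246) = -1.609
pH = 6.36 − (-1.609) = 7.97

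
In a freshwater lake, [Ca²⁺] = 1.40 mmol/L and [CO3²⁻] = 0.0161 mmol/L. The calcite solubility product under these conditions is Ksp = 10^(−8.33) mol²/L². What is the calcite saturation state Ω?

Ksp = 10^(−8.33) = 4.677×10^-9
Ω = [Ca²⁺][CO3²⁻]/Ksp = (1.40×10^-3)(0.0161×10^-3) / 4.677×10^-9 = 4.82

Ω = 4.82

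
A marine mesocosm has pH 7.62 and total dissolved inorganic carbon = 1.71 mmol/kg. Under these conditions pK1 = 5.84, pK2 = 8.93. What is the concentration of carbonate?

[CO3²⁻] = 0.0786 mmol/kg

α₂ = 1 / (1 + [H⁺]/K2 + [H⁺]²/(K1K2)) = 1 / (1 + 10^+1.31 + 10^-0.47)
   = 1 / (1 + 20.417 + 0.33884) = 1/21.756 = 0.04596
[CO3²⁻] = α₂ × DIC = 0.04596 × 1.71 = 0.0786 mmol/kg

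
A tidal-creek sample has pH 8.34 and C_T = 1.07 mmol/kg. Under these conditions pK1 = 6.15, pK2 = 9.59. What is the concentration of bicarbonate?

α₁ = 1 / (1 + [H⁺]/K1 + K2/[H⁺]) = 1 / (1 + 10^-2.19 + 10^-1.25)
   = 1 / (1 + 0.0064565 + 0.056234) = 1/1.0627 = 0.9410
[HCO3⁻] = α₁ × DIC = 0.9410 × 1.07 = 1.01 mmol/kg

[HCO3⁻] = 1.01 mmol/kg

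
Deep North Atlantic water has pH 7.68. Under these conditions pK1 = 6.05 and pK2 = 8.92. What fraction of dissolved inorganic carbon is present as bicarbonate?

α₁ = 0.925

α₁ = 1 / (1 + [H⁺]/K1 + K2/[H⁺]) = 1 / (1 + 10^-1.63 + 10^-1.24)
   = 1 / (1 + 0.023442 + 0.057544) = 1/1.0810 = 0.9251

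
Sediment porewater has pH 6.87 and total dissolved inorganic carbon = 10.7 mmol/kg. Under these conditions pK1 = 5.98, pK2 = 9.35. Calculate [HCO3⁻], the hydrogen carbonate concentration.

[HCO3⁻] = 9.45 mmol/kg

α₁ = 1 / (1 + [H⁺]/K1 + K2/[H⁺]) = 1 / (1 + 10^-0.89 + 10^-2.48)
   = 1 / (1 + 0.12882 + 0.0033113) = 1/1.1321 = 0.8833
[HCO3⁻] = α₁ × DIC = 0.8833 × 10.7 = 9.45 mmol/kg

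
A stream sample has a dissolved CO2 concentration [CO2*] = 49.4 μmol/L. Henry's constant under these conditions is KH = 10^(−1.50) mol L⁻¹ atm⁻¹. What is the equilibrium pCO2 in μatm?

pCO2 = 1560 μatm

KH = 10^(−1.50) = 3.162×10^-2 mol L⁻¹ atm⁻¹
pCO2 = [CO2*]/KH = 49.4×10^-6 / 3.162×10^-2 = 1.56×10^-3 atm = 1560 μatm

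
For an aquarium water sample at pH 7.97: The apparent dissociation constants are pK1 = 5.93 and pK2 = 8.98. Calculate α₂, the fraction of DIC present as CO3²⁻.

α₂ = 1 / (1 + [H⁺]/K2 + [H⁺]²/(K1K2)) = 1 / (1 + 10^+1.01 + 10^-1.03)
   = 1 / (1 + 10.233 + 0.093325) = 1/11.326 = 0.08829

α₂ = 0.0883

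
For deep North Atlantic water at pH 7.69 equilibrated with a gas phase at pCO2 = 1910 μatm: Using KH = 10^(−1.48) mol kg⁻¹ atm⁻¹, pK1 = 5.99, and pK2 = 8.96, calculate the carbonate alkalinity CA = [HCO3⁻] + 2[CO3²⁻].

[CO2*] = KH · pCO2 = 10^(−1.48) × 1910×10^-6 = 6.325×10^-5 mol/kg
α₀ = 1/(1 + K1/[H⁺] + K1K2/[H⁺]²) = 1/(1 + 10^+1.70 + 10^+0.43) = 0.01858
DIC = [CO2*]/α₀ = 6.325×10^-5 / 0.01858 = 3.403 mmol/kg
CA = (α₁ + 2α₂)·DIC = (0.9314 + 2×0.05002) × 3.403 = 3.51 mmol/kg

CA = 3.51 mmol/kg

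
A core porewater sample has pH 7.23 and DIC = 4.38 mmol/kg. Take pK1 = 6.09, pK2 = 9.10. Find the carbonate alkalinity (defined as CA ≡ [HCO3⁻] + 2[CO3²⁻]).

CA = [HCO3⁻] + 2[CO3²⁻] = (α₁ + 2α₂)·DIC
At pH 7.23: [H⁺]/K1 = 10^-1.14 = 0.072444, K2/[H⁺] = 10^-1.87 = 0.013490
α₁ = 1/(1 + 0.072444 + 0.013490) = 1/1.0859 = 0.9209; α₂ = α₁·K2/[H⁺] = 0.01242
α₁ + 2α₂ = 0.9457
CA = 0.9457 × 4.38 = 4.14 mmol/kg

CA = 4.14 mmol/kg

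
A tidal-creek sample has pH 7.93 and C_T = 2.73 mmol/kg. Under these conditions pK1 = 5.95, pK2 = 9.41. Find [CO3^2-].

[CO3²⁻] = 0.0866 mmol/kg

α₂ = 1 / (1 + [H⁺]/K2 + [H⁺]²/(K1K2)) = 1 / (1 + 10^+1.48 + 10^-0.50)
   = 1 / (1 + 30.200 + 0.31623) = 1/31.516 = 0.03173
[CO3²⁻] = α₂ × DIC = 0.03173 × 2.73 = 0.0866 mmol/kg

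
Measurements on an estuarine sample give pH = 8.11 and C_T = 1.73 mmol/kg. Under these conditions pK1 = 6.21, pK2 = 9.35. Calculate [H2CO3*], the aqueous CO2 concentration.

[CO2*] = 0.0204 mmol/kg

α₀ = 1 / (1 + K1/[H⁺] + K1K2/[H⁺]²) = 1 / (1 + 10^+1.90 + 10^+0.66)
   = 1 / (1 + 79.433 + 4.5709) = 1/85.004 = 0.01176
[CO2*] = α₀ × DIC = 0.01176 × 1.73 = 0.0204 mmol/kg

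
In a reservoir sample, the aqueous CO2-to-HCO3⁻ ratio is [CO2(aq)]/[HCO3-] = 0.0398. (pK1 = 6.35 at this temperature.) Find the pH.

From K1 = [H⁺][HCO3-]/[CO2(aq)]:  pH = pK1 − log₁₀([CO2(aq)]/[HCO3-])
log₁₀(0.0398) = -1.400
pH = 6.35 − (-1.400) = 7.75

pH = 7.75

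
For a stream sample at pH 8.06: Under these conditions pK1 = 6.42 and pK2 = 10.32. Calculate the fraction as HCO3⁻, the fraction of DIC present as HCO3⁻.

α₁ = 1 / (1 + [H⁺]/K1 + K2/[H⁺]) = 1 / (1 + 10^-1.64 + 10^-2.26)
   = 1 / (1 + 0.022909 + 0.0054954) = 1/1.0284 = 0.9724

α₁ = 0.972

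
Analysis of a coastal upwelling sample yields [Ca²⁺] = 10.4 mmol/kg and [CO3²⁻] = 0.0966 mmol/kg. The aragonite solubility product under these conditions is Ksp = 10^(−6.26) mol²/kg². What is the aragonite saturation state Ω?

Ω = 1.83

Ksp = 10^(−6.26) = 5.495×10^-7
Ω = [Ca²⁺][CO3²⁻]/Ksp = (10.4×10^-3)(0.0966×10^-3) / 5.495×10^-7 = 1.83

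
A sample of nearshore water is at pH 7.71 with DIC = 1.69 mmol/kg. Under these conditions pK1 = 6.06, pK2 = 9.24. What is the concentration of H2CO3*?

α₀ = 1 / (1 + K1/[H⁺] + K1K2/[H⁺]²) = 1 / (1 + 10^+1.65 + 10^+0.12)
   = 1 / (1 + 44.668 + 1.3183) = 1/46.987 = 0.02128
[CO2*] = α₀ × DIC = 0.02128 × 1.69 = 0.0360 mmol/kg

[CO2*] = 0.0360 mmol/kg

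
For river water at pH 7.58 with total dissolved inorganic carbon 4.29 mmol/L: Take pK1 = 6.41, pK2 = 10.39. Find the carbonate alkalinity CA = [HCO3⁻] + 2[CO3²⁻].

CA = [HCO3⁻] + 2[CO3²⁻] = (α₁ + 2α₂)·DIC
At pH 7.58: [H⁺]/K1 = 10^-1.17 = 0.067608, K2/[H⁺] = 10^-2.81 = 0.0015488
α₁ = 1/(1 + 0.067608 + 0.0015488) = 1/1.0692 = 0.9353; α₂ = α₁·K2/[H⁺] = 0.001449
α₁ + 2α₂ = 0.9382
CA = 0.9382 × 4.29 = 4.02 mmol/L

CA = 4.02 mmol/L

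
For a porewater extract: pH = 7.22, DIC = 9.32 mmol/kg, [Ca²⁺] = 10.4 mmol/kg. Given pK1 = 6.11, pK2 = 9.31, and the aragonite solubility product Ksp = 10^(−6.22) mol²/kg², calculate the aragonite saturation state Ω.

α₂ = 1 / (1 + [H⁺]/K2 + [H⁺]²/(K1K2)) = 1 / (1 + 10^+2.09 + 10^+0.98)
   = 1 / (1 + 123.03 + 9.5499) = 1/133.58 = 0.007486
[CO3²⁻] = α₂ × DIC = 0.007486 × 9.32 = 0.06977 mmol/kg
Ksp = 10^(−6.22) = 6.026×10^-7
Ω = [Ca²⁺][CO3²⁻]/Ksp = (10.4×10^-3)(6.977×10^-5) / 6.026×10^-7 = 1.20

Ω = 1.20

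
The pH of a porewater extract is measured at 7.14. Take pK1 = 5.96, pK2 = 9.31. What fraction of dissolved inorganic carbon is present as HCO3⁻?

α₁ = 0.932

α₁ = 1 / (1 + [H⁺]/K1 + K2/[H⁺]) = 1 / (1 + 10^-1.18 + 10^-2.17)
   = 1 / (1 + 0.066069 + 0.0067608) = 1/1.0728 = 0.9321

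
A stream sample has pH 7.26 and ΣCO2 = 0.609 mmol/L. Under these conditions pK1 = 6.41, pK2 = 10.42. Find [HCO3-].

[HCO3⁻] = 0.533 mmol/L

α₁ = 1 / (1 + [H⁺]/K1 + K2/[H⁺]) = 1 / (1 + 10^-0.85 + 10^-3.16)
   = 1 / (1 + 0.14125 + 0.00069183) = 1/1.1419 = 0.8757
[HCO3⁻] = α₁ × DIC = 0.8757 × 0.609 = 0.533 mmol/L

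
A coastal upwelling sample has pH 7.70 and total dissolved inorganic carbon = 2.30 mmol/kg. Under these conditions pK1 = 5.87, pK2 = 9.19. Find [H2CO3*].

α₀ = 1 / (1 + K1/[H⁺] + K1K2/[H⁺]²) = 1 / (1 + 10^+1.83 + 10^+0.34)
   = 1 / (1 + 67.608 + 2.1878) = 1/70.796 = 0.01413
[CO2*] = α₀ × DIC = 0.01413 × 2.30 = 0.0325 mmol/kg

[CO2*] = 0.0325 mmol/kg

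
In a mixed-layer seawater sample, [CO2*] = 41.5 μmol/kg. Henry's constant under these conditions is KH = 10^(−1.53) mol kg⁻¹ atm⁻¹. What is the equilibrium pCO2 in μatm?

pCO2 = 1410 μatm

KH = 10^(−1.53) = 2.951×10^-2 mol kg⁻¹ atm⁻¹
pCO2 = [CO2*]/KH = 41.5×10^-6 / 2.951×10^-2 = 1.41×10^-3 atm = 1410 μatm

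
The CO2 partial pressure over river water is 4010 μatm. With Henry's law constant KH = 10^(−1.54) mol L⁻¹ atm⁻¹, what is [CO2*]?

KH = 10^(−1.54) = 2.884×10^-2 mol L⁻¹ atm⁻¹
[CO2*] = KH · pCO2 = 2.884×10^-2 × 4010×10^-6 atm = 1.16×10^-4 mol/L

[CO2*] = 116 μmol/L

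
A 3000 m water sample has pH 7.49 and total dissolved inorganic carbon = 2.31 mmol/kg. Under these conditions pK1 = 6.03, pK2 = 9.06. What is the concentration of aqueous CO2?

[CO2*] = 0.0754 mmol/kg

α₀ = 1 / (1 + K1/[H⁺] + K1K2/[H⁺]²) = 1 / (1 + 10^+1.46 + 10^-0.11)
   = 1 / (1 + 28.840 + 0.77625) = 1/30.617 = 0.03266
[CO2*] = α₀ × DIC = 0.03266 × 2.31 = 0.0754 mmol/kg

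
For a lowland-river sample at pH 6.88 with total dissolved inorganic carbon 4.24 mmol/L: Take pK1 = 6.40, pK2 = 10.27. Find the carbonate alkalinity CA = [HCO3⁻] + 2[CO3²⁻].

CA = [HCO3⁻] + 2[CO3²⁻] = (α₁ + 2α₂)·DIC
At pH 6.88: [H⁺]/K1 = 10^-0.48 = 0.33113, K2/[H⁺] = 10^-3.39 = 0.00040738
α₁ = 1/(1 + 0.33113 + 0.00040738) = 1/1.3315 = 0.7510; α₂ = α₁·K2/[H⁺] = 0.0003059
α₁ + 2α₂ = 0.7516
CA = 0.7516 × 4.24 = 3.19 mmol/L

CA = 3.19 mmol/L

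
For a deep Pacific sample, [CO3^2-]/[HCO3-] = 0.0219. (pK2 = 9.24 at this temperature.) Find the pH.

From K2 = [H⁺][CO3^2-]/[HCO3-]:  pH = pK2 + log₁₀([CO3^2-]/[HCO3-])
log₁₀(0.0219) = -1.660
pH = 9.24 + (-1.660) = 7.58

pH = 7.58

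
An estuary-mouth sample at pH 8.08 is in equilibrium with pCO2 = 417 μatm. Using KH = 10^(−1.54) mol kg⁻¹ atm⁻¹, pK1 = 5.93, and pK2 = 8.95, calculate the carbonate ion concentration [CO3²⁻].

[CO3²⁻] = 0.229 mmol/kg

[CO2*] = KH · pCO2 = 10^(−1.54) × 417×10^-6 = 1.203×10^-5 mol/kg
α₀ = 1/(1 + K1/[H⁺] + K1K2/[H⁺]²) = 1/(1 + 10^+2.15 + 10^+1.28) = 0.006199
DIC = [CO2*]/α₀ = 1.203×10^-5 / 0.006199 = 1.940 mmol/kg
[CO3²⁻] = α₂·DIC; α₂ = 0.1181, so [CO3²⁻] = 0.1181 × 1.940 = 0.229 mmol/kg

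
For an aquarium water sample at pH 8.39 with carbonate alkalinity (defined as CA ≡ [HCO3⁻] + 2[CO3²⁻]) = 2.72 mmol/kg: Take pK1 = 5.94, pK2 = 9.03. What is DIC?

DIC = 2.30 mmol/kg

CA = [HCO3⁻] + 2[CO3²⁻] = (α₁ + 2α₂)·DIC
At pH 8.39: [H⁺]/K1 = 10^-2.45 = 0.0035481, K2/[H⁺] = 10^-0.64 = 0.22909
α₁ = 1/(1 + 0.0035481 + 0.22909) = 1/1.2326 = 0.8113; α₂ = α₁·K2/[H⁺] = 0.1859
α₁ + 2α₂ = 1.1830
DIC = CA / (α₁ + 2α₂) = 2.72 / 1.1830 = 2.30 mmol/kg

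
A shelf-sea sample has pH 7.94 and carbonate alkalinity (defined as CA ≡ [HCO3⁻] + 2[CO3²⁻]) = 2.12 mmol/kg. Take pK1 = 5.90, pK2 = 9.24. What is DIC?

CA = [HCO3⁻] + 2[CO3²⁻] = (α₁ + 2α₂)·DIC
At pH 7.94: [H⁺]/K1 = 10^-2.04 = 0.0091201, K2/[H⁺] = 10^-1.30 = 0.050119
α₁ = 1/(1 + 0.0091201 + 0.050119) = 1/1.0592 = 0.9441; α₂ = α₁·K2/[H⁺] = 0.04732
α₁ + 2α₂ = 1.0387
DIC = CA / (α₁ + 2α₂) = 2.12 / 1.0387 = 2.04 mmol/kg

DIC = 2.04 mmol/kg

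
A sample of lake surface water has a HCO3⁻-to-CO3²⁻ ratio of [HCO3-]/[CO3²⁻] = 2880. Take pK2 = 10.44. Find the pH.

From K2 = [H⁺][CO3²⁻]/[HCO3-]:  pH = pK2 − log₁₀([HCO3-]/[CO3²⁻])
log₁₀(2880) = +3.459
pH = 10.44 − (+3.459) = 6.98

pH = 6.98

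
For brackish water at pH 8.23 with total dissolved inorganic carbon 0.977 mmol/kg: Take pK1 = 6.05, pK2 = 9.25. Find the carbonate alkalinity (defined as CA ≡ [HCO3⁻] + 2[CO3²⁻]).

CA = 1.06 mmol/kg

CA = [HCO3⁻] + 2[CO3²⁻] = (α₁ + 2α₂)·DIC
At pH 8.23: [H⁺]/K1 = 10^-2.18 = 0.0066069, K2/[H⁺] = 10^-1.02 = 0.095499
α₁ = 1/(1 + 0.0066069 + 0.095499) = 1/1.1021 = 0.9074; α₂ = α₁·K2/[H⁺] = 0.08665
α₁ + 2α₂ = 1.0807
CA = 1.0807 × 0.977 = 1.06 mmol/kg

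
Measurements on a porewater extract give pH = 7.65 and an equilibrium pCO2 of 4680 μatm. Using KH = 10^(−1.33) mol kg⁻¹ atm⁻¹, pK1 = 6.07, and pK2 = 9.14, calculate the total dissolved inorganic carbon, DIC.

DIC = 8.81 mmol/kg

[CO2*] = KH · pCO2 = 10^(−1.33) × 4680×10^-6 = 2.189×10^-4 mol/kg
α₀ = 1/(1 + K1/[H⁺] + K1K2/[H⁺]²) = 1/(1 + 10^+1.58 + 10^+0.09) = 0.02485
DIC = [CO2*]/α₀ = 2.189×10^-4 / 0.02485 = 8.81 mmol/kg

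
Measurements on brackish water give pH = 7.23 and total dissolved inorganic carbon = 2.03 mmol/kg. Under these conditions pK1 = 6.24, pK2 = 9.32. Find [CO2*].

α₀ = 1 / (1 + K1/[H⁺] + K1K2/[H⁺]²) = 1 / (1 + 10^+0.99 + 10^-1.10)
   = 1 / (1 + 9.7724 + 0.079433) = 1/10.852 = 0.09215
[CO2*] = α₀ × DIC = 0.09215 × 2.03 = 0.187 mmol/kg

[CO2*] = 0.187 mmol/kg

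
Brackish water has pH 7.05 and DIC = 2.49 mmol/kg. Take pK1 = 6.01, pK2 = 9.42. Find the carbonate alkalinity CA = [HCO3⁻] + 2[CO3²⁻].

CA = 2.29 mmol/kg

CA = [HCO3⁻] + 2[CO3²⁻] = (α₁ + 2α₂)·DIC
At pH 7.05: [H⁺]/K1 = 10^-1.04 = 0.091201, K2/[H⁺] = 10^-2.37 = 0.0042658
α₁ = 1/(1 + 0.091201 + 0.0042658) = 1/1.0955 = 0.9129; α₂ = α₁·K2/[H⁺] = 0.003894
α₁ + 2α₂ = 0.9206
CA = 0.9206 × 2.49 = 2.29 mmol/kg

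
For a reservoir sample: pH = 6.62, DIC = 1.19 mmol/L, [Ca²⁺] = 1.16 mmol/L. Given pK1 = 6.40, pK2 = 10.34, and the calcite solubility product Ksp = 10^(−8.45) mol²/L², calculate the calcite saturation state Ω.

α₂ = 1 / (1 + [H⁺]/K2 + [H⁺]²/(K1K2)) = 1 / (1 + 10^+3.72 + 10^+3.50)
   = 1 / (1 + 5248.1 + 3162.3) = 1/8411.4 = 0.0001189
[CO3²⁻] = α₂ × DIC = 0.0001189 × 1.19 = 0.0001415 mmol/L = 0.1415 μmol/L
Ksp = 10^(−8.45) = 3.548×10^-9
Ω = [Ca²⁺][CO3²⁻]/Ksp = (1.16×10^-3)(1.415×10^-7) / 3.548×10^-9 = 0.0463

Ω = 0.0463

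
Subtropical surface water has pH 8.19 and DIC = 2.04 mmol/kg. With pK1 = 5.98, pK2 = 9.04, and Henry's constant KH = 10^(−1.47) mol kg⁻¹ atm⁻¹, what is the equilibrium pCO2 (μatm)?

α₀ = 1 / (1 + K1/[H⁺] + K1K2/[H⁺]²) = 1 / (1 + 10^+2.21 + 10^+1.36)
   = 1 / (1 + 162.18 + 22.909) = 1/186.09 = 0.005374
[CO2*] = α₀ × DIC = 0.005374 × 2.04 = 0.01096 mmol/kg = 10.96 μmol/kg
pCO2 = [CO2*]/KH = 1.096×10^-5 / 3.388×10^-2 = 324 μatm

pCO2 = 324 μatm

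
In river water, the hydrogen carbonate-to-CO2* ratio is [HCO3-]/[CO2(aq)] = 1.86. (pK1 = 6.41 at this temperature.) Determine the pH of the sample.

From K1 = [H⁺][HCO3-]/[CO2(aq)]:  pH = pK1 + log₁₀([HCO3-]/[CO2(aq)])
log₁₀(1.86) = +0.270
pH = 6.41 + (+0.270) = 6.68

pH = 6.68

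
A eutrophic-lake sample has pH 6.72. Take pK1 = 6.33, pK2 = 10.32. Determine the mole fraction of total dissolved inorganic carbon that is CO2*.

α₀ = 0.289

α₀ = 1 / (1 + K1/[H⁺] + K1K2/[H⁺]²) = 1 / (1 + 10^+0.39 + 10^-3.21)
   = 1 / (1 + 2.4547 + 0.00061660) = 1/3.4553 = 0.2894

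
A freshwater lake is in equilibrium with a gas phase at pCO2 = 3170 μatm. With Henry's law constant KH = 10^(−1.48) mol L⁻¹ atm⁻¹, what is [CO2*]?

[CO2*] = 105 μmol/L

KH = 10^(−1.48) = 3.311×10^-2 mol L⁻¹ atm⁻¹
[CO2*] = KH · pCO2 = 3.311×10^-2 × 3170×10^-6 atm = 1.05×10^-4 mol/L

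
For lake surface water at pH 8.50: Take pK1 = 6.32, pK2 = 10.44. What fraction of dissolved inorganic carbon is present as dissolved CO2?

α₀ = 1 / (1 + K1/[H⁺] + K1K2/[H⁺]²) = 1 / (1 + 10^+2.18 + 10^+0.24)
   = 1 / (1 + 151.36 + 1.7378) = 1/154.09 = 0.006490

α₀ = 0.00649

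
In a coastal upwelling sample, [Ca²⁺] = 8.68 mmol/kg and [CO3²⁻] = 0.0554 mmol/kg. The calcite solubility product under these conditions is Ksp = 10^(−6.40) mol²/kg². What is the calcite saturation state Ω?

Ksp = 10^(−6.40) = 3.981×10^-7
Ω = [Ca²⁺][CO3²⁻]/Ksp = (8.68×10^-3)(0.0554×10^-3) / 3.981×10^-7 = 1.21

Ω = 1.21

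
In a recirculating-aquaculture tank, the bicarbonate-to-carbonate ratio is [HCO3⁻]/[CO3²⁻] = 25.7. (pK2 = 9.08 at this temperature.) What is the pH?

From K2 = [H⁺][CO3²⁻]/[HCO3⁻]:  pH = pK2 − log₁₀([HCO3⁻]/[CO3²⁻])
log₁₀(25.7) = +1.410
pH = 9.08 − (+1.410) = 7.67

pH = 7.67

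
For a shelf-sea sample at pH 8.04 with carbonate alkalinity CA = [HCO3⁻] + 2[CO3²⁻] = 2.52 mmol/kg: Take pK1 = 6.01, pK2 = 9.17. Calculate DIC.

DIC = 2.38 mmol/kg

CA = [HCO3⁻] + 2[CO3²⁻] = (α₁ + 2α₂)·DIC
At pH 8.04: [H⁺]/K1 = 10^-2.03 = 0.0093325, K2/[H⁺] = 10^-1.13 = 0.074131
α₁ = 1/(1 + 0.0093325 + 0.074131) = 1/1.0835 = 0.9230; α₂ = α₁·K2/[H⁺] = 0.06842
α₁ + 2α₂ = 1.0598
DIC = CA / (α₁ + 2α₂) = 2.52 / 1.0598 = 2.38 mmol/kg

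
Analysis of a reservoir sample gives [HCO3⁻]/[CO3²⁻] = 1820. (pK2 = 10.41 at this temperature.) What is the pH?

From K2 = [H⁺][CO3²⁻]/[HCO3⁻]:  pH = pK2 − log₁₀([HCO3⁻]/[CO3²⁻])
log₁₀(1820) = +3.260
pH = 10.41 − (+3.260) = 7.15

pH = 7.15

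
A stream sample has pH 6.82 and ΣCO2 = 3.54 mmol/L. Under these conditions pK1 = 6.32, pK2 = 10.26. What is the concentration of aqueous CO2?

α₀ = 1 / (1 + K1/[H⁺] + K1K2/[H⁺]²) = 1 / (1 + 10^+0.50 + 10^-2.94)
   = 1 / (1 + 3.1623 + 0.0011482) = 1/4.1634 = 0.2402
[CO2*] = α₀ × DIC = 0.2402 × 3.54 = 0.850 mmol/L

[CO2*] = 0.850 mmol/L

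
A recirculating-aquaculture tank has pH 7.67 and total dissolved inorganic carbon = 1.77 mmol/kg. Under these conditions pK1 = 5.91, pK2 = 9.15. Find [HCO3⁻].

[HCO3⁻] = 1.68 mmol/kg

α₁ = 1 / (1 + [H⁺]/K1 + K2/[H⁺]) = 1 / (1 + 10^-1.76 + 10^-1.48)
   = 1 / (1 + 0.017378 + 0.033113) = 1/1.0505 = 0.9519
[HCO3⁻] = α₁ × DIC = 0.9519 × 1.77 = 1.68 mmol/kg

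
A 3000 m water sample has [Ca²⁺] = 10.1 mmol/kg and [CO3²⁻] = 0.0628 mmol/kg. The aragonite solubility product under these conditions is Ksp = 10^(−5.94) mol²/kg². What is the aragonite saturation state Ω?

Ksp = 10^(−5.94) = 1.148×10^-6
Ω = [Ca²⁺][CO3²⁻]/Ksp = (10.1×10^-3)(0.0628×10^-3) / 1.148×10^-6 = 0.552

Ω = 0.552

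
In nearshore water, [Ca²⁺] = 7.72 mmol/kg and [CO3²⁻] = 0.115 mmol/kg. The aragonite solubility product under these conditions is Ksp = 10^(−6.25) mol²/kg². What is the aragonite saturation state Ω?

Ω = 1.58

Ksp = 10^(−6.25) = 5.623×10^-7
Ω = [Ca²⁺][CO3²⁻]/Ksp = (7.72×10^-3)(0.115×10^-3) / 5.623×10^-7 = 1.58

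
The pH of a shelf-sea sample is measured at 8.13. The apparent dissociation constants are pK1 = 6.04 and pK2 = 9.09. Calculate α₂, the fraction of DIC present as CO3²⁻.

α₂ = 0.0981

α₂ = 1 / (1 + [H⁺]/K2 + [H⁺]²/(K1K2)) = 1 / (1 + 10^+0.96 + 10^-1.13)
   = 1 / (1 + 9.1201 + 0.074131) = 1/10.194 = 0.09809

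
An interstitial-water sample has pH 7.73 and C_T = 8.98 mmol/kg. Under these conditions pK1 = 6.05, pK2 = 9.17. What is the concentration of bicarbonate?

α₁ = 1 / (1 + [H⁺]/K1 + K2/[H⁺]) = 1 / (1 + 10^-1.68 + 10^-1.44)
   = 1 / (1 + 0.020893 + 0.036308) = 1/1.0572 = 0.9459
[HCO3⁻] = α₁ × DIC = 0.9459 × 8.98 = 8.49 mmol/kg

[HCO3⁻] = 8.49 mmol/kg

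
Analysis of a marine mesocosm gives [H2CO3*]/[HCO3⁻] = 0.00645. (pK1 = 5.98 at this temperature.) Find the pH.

pH = 8.17

From K1 = [H⁺][HCO3⁻]/[H2CO3*]:  pH = pK1 − log₁₀([H2CO3*]/[HCO3⁻])
log₁₀(0.00645) = -2.190
pH = 5.98 − (-2.190) = 8.17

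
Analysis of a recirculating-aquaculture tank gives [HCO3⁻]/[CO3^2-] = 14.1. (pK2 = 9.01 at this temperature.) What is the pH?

pH = 7.86

From K2 = [H⁺][CO3^2-]/[HCO3⁻]:  pH = pK2 − log₁₀([HCO3⁻]/[CO3^2-])
log₁₀(14.1) = +1.149
pH = 9.01 − (+1.149) = 7.86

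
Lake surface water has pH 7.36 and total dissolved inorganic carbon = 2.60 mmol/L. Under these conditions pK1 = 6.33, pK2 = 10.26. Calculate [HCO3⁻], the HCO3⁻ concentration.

[HCO3⁻] = 2.38 mmol/L

α₁ = 1 / (1 + [H⁺]/K1 + K2/[H⁺]) = 1 / (1 + 10^-1.03 + 10^-2.90)
   = 1 / (1 + 0.093325 + 0.0012589) = 1/1.0946 = 0.9136
[HCO3⁻] = α₁ × DIC = 0.9136 × 2.60 = 2.38 mmol/L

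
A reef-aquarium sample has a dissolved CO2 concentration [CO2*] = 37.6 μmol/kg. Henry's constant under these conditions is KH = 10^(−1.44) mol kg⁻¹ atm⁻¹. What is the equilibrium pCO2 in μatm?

KH = 10^(−1.44) = 3.631×10^-2 mol kg⁻¹ atm⁻¹
pCO2 = [CO2*]/KH = 37.6×10^-6 / 3.631×10^-2 = 1.04×10^-3 atm = 1040 μatm

pCO2 = 1040 μatm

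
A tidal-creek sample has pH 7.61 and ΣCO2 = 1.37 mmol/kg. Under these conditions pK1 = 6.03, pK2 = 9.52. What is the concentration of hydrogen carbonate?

[HCO3⁻] = 1.32 mmol/kg

α₁ = 1 / (1 + [H⁺]/K1 + K2/[H⁺]) = 1 / (1 + 10^-1.58 + 10^-1.91)
   = 1 / (1 + 0.026303 + 0.012303) = 1/1.0386 = 0.9628
[HCO3⁻] = α₁ × DIC = 0.9628 × 1.37 = 1.32 mmol/kg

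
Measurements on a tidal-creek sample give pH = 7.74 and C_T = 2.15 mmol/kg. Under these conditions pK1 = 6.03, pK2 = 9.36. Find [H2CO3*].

[CO2*] = 0.0402 mmol/kg

α₀ = 1 / (1 + K1/[H⁺] + K1K2/[H⁺]²) = 1 / (1 + 10^+1.71 + 10^+0.09)
   = 1 / (1 + 51.286 + 1.2303) = 1/53.516 = 0.01869
[CO2*] = α₀ × DIC = 0.01869 × 2.15 = 0.0402 mmol/kg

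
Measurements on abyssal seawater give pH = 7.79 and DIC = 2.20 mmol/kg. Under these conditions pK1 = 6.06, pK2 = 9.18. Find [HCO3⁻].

α₁ = 1 / (1 + [H⁺]/K1 + K2/[H⁺]) = 1 / (1 + 10^-1.73 + 10^-1.39)
   = 1 / (1 + 0.018621 + 0.040738) = 1/1.0594 = 0.9440
[HCO3⁻] = α₁ × DIC = 0.9440 × 2.20 = 2.08 mmol/kg

[HCO3⁻] = 2.08 mmol/kg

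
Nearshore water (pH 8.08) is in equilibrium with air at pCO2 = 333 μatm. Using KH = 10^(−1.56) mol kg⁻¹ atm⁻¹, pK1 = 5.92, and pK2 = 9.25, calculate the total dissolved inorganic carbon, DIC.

DIC = 1.42 mmol/kg

[CO2*] = KH · pCO2 = 10^(−1.56) × 333×10^-6 = 9.172×10^-6 mol/kg
α₀ = 1/(1 + K1/[H⁺] + K1K2/[H⁺]²) = 1/(1 + 10^+2.16 + 10^+0.99) = 0.006438
DIC = [CO2*]/α₀ = 9.172×10^-6 / 0.006438 = 1.42 mmol/kg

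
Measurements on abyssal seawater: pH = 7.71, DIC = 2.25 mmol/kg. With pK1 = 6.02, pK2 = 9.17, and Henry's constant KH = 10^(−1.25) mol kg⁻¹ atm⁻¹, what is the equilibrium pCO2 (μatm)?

α₀ = 1 / (1 + K1/[H⁺] + K1K2/[H⁺]²) = 1 / (1 + 10^+1.69 + 10^+0.23)
   = 1 / (1 + 48.978 + 1.6982) = 1/51.676 = 0.01935
[CO2*] = α₀ × DIC = 0.01935 × 2.25 = 0.04354 mmol/kg
pCO2 = [CO2*]/KH = 4.354×10^-5 / 5.623×10^-2 = 774 μatm

pCO2 = 774 μatm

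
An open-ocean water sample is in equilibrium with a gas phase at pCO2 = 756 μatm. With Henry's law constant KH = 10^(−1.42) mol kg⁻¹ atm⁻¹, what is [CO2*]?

[CO2*] = 28.7 μmol/kg

KH = 10^(−1.42) = 3.802×10^-2 mol kg⁻¹ atm⁻¹
[CO2*] = KH · pCO2 = 3.802×10^-2 × 756×10^-6 atm = 2.87×10^-5 mol/kg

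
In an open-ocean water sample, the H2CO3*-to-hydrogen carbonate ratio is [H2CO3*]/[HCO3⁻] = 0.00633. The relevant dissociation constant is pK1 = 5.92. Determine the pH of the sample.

From K1 = [H⁺][HCO3⁻]/[H2CO3*]:  pH = pK1 − log₁₀([H2CO3*]/[HCO3⁻])
log₁₀(0.00633) = -2.199
pH = 5.92 − (-2.199) = 8.12

pH = 8.12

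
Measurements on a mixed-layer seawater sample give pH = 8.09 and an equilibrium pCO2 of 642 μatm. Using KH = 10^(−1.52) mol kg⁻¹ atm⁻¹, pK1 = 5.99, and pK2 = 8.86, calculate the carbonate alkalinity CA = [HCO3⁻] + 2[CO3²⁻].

[CO2*] = KH · pCO2 = 10^(−1.52) × 642×10^-6 = 1.939×10^-5 mol/kg
α₀ = 1/(1 + K1/[H⁺] + K1K2/[H⁺]²) = 1/(1 + 10^+2.10 + 10^+1.33) = 0.006744
DIC = [CO2*]/α₀ = 1.939×10^-5 / 0.006744 = 2.875 mmol/kg
CA = (α₁ + 2α₂)·DIC = (0.8491 + 2×0.1442) × 2.875 = 3.27 mmol/kg

CA = 3.27 mmol/kg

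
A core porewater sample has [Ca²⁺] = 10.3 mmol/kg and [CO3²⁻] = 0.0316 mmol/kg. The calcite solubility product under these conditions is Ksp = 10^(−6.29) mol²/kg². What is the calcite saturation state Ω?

Ksp = 10^(−6.29) = 5.129×10^-7
Ω = [Ca²⁺][CO3²⁻]/Ksp = (10.3×10^-3)(0.0316×10^-3) / 5.129×10^-7 = 0.635

Ω = 0.635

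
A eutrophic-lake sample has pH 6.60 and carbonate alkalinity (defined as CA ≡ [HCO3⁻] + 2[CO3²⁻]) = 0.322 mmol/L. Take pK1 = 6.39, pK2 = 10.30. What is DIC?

DIC = 0.520 mmol/L

CA = [HCO3⁻] + 2[CO3²⁻] = (α₁ + 2α₂)·DIC
At pH 6.60: [H⁺]/K1 = 10^-0.21 = 0.61660, K2/[H⁺] = 10^-3.70 = 0.00019953
α₁ = 1/(1 + 0.61660 + 0.00019953) = 1/1.6168 = 0.6185; α₂ = α₁·K2/[H⁺] = 0.0001234
α₁ + 2α₂ = 0.6188
DIC = CA / (α₁ + 2α₂) = 0.322 / 0.6188 = 0.520 mmol/L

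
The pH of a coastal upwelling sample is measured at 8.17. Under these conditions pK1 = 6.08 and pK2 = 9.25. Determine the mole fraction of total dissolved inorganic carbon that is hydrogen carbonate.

α₁ = 0.916

α₁ = 1 / (1 + [H⁺]/K1 + K2/[H⁺]) = 1 / (1 + 10^-2.09 + 10^-1.08)
   = 1 / (1 + 0.0081283 + 0.083176) = 1/1.0913 = 0.9163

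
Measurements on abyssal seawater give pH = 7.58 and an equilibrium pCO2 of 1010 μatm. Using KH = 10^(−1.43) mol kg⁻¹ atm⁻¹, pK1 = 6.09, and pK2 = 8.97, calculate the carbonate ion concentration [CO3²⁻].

[CO3²⁻] = 0.0472 mmol/kg

[CO2*] = KH · pCO2 = 10^(−1.43) × 1010×10^-6 = 3.753×10^-5 mol/kg
α₀ = 1/(1 + K1/[H⁺] + K1K2/[H⁺]²) = 1/(1 + 10^+1.49 + 10^+0.10) = 0.03016
DIC = [CO2*]/α₀ = 3.753×10^-5 / 0.03016 = 1.244 mmol/kg
[CO3²⁻] = α₂·DIC; α₂ = 0.03796, so [CO3²⁻] = 0.03796 × 1.244 = 0.0472 mmol/kg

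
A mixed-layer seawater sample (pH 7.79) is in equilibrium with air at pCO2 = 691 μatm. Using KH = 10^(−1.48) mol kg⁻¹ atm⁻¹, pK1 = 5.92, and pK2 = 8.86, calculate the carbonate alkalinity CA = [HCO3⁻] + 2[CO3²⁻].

CA = 1.98 mmol/kg

[CO2*] = KH · pCO2 = 10^(−1.48) × 691×10^-6 = 2.288×10^-5 mol/kg
α₀ = 1/(1 + K1/[H⁺] + K1K2/[H⁺]²) = 1/(1 + 10^+1.87 + 10^+0.80) = 0.01228
DIC = [CO2*]/α₀ = 2.288×10^-5 / 0.01228 = 1.863 mmol/kg
CA = (α₁ + 2α₂)·DIC = (0.9102 + 2×0.07747) × 1.863 = 1.98 mmol/kg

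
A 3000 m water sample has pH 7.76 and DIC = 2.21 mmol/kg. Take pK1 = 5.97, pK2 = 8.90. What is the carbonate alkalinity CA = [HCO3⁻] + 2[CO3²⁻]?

CA = [HCO3⁻] + 2[CO3²⁻] = (α₁ + 2α₂)·DIC
At pH 7.76: [H⁺]/K1 = 10^-1.79 = 0.016218, K2/[H⁺] = 10^-1.14 = 0.072444
α₁ = 1/(1 + 0.016218 + 0.072444) = 1/1.0887 = 0.9186; α₂ = α₁·K2/[H⁺] = 0.06654
α₁ + 2α₂ = 1.0516
CA = 1.0516 × 2.21 = 2.32 mmol/kg

CA = 2.32 mmol/kg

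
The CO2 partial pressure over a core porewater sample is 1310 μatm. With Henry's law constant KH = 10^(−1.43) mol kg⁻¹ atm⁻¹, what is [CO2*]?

KH = 10^(−1.43) = 3.715×10^-2 mol kg⁻¹ atm⁻¹
[CO2*] = KH · pCO2 = 3.715×10^-2 × 1310×10^-6 atm = 4.87×10^-5 mol/kg

[CO2*] = 48.7 μmol/kg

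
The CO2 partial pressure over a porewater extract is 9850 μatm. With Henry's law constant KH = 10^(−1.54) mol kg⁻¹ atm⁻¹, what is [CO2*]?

KH = 10^(−1.54) = 2.884×10^-2 mol kg⁻¹ atm⁻¹
[CO2*] = KH · pCO2 = 2.884×10^-2 × 9850×10^-6 atm = 2.84×10^-4 mol/kg

[CO2*] = 284 μmol/kg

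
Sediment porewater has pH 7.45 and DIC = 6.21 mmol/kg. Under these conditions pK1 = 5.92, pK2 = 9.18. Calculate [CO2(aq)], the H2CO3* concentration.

α₀ = 1 / (1 + K1/[H⁺] + K1K2/[H⁺]²) = 1 / (1 + 10^+1.53 + 10^-0.20)
   = 1 / (1 + 33.884 + 0.63096) = 1/35.515 = 0.02816
[CO2*] = α₀ × DIC = 0.02816 × 6.21 = 0.175 mmol/kg

[CO2*] = 0.175 mmol/kg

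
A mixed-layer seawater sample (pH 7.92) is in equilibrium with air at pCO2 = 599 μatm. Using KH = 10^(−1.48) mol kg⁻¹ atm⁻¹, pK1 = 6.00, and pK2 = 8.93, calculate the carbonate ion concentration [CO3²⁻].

[CO3²⁻] = 0.161 mmol/kg

[CO2*] = KH · pCO2 = 10^(−1.48) × 599×10^-6 = 1.983×10^-5 mol/kg
α₀ = 1/(1 + K1/[H⁺] + K1K2/[H⁺]²) = 1/(1 + 10^+1.92 + 10^+0.91) = 0.01083
DIC = [CO2*]/α₀ = 1.983×10^-5 / 0.01083 = 1.831 mmol/kg
[CO3²⁻] = α₂·DIC; α₂ = 0.08806, so [CO3²⁻] = 0.08806 × 1.831 = 0.161 mmol/kg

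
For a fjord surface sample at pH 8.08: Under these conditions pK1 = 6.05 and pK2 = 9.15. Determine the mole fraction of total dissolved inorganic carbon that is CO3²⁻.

α₂ = 0.0778

α₂ = 1 / (1 + [H⁺]/K2 + [H⁺]²/(K1K2)) = 1 / (1 + 10^+1.07 + 10^-0.96)
   = 1 / (1 + 11.749 + 0.10965) = 1/12.859 = 0.07777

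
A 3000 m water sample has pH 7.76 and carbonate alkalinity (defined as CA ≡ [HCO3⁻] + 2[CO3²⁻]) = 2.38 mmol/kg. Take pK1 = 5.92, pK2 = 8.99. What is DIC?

DIC = 2.29 mmol/kg

CA = [HCO3⁻] + 2[CO3²⁻] = (α₁ + 2α₂)·DIC
At pH 7.76: [H⁺]/K1 = 10^-1.84 = 0.014454, K2/[H⁺] = 10^-1.23 = 0.058884
α₁ = 1/(1 + 0.014454 + 0.058884) = 1/1.0733 = 0.9317; α₂ = α₁·K2/[H⁺] = 0.05486
α₁ + 2α₂ = 1.0414
DIC = CA / (α₁ + 2α₂) = 2.38 / 1.0414 = 2.29 mmol/kg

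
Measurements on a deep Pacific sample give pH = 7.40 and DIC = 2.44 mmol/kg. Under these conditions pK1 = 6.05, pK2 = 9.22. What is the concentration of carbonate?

[CO3²⁻] = 0.0348 mmol/kg

α₂ = 1 / (1 + [H⁺]/K2 + [H⁺]²/(K1K2)) = 1 / (1 + 10^+1.82 + 10^+0.47)
   = 1 / (1 + 66.069 + 2.9512) = 1/70.021 = 0.01428
[CO3²⁻] = α₂ × DIC = 0.01428 × 2.44 = 0.0348 mmol/kg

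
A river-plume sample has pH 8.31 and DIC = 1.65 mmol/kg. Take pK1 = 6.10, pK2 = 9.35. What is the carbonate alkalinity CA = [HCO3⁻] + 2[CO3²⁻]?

CA = [HCO3⁻] + 2[CO3²⁻] = (α₁ + 2α₂)·DIC
At pH 8.31: [H⁺]/K1 = 10^-2.21 = 0.0061660, K2/[H⁺] = 10^-1.04 = 0.091201
α₁ = 1/(1 + 0.0061660 + 0.091201) = 1/1.0974 = 0.9113; α₂ = α₁·K2/[H⁺] = 0.08311
α₁ + 2α₂ = 1.0775
CA = 1.0775 × 1.65 = 1.78 mmol/kg

CA = 1.78 mmol/kg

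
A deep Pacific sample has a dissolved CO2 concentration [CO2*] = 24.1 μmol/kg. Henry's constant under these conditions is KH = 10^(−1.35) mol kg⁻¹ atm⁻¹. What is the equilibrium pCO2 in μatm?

pCO2 = 540 μatm

KH = 10^(−1.35) = 4.467×10^-2 mol kg⁻¹ atm⁻¹
pCO2 = [CO2*]/KH = 24.1×10^-6 / 4.467×10^-2 = 5.40×10^-4 atm = 540 μatm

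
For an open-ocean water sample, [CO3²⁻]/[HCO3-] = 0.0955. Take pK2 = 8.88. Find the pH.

pH = 7.86

From K2 = [H⁺][CO3²⁻]/[HCO3-]:  pH = pK2 + log₁₀([CO3²⁻]/[HCO3-])
log₁₀(0.0955) = -1.020
pH = 8.88 + (-1.020) = 7.86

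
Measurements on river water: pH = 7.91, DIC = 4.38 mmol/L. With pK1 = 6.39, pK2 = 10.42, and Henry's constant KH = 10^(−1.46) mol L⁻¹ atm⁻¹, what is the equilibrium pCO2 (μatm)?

pCO2 = 3690 μatm

α₀ = 1 / (1 + K1/[H⁺] + K1K2/[H⁺]²) = 1 / (1 + 10^+1.52 + 10^-0.99)
   = 1 / (1 + 33.113 + 0.10233) = 1/34.215 = 0.02923
[CO2*] = α₀ × DIC = 0.02923 × 4.38 = 0.1280 mmol/L
pCO2 = [CO2*]/KH = 1.280×10^-4 / 3.467×10^-2 = 3690 μatm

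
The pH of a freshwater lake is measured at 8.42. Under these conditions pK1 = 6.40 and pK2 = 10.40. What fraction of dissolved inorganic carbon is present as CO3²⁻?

α₂ = 0.0103

α₂ = 1 / (1 + [H⁺]/K2 + [H⁺]²/(K1K2)) = 1 / (1 + 10^+1.98 + 10^-0.04)
   = 1 / (1 + 95.499 + 0.91201) = 1/97.411 = 0.01027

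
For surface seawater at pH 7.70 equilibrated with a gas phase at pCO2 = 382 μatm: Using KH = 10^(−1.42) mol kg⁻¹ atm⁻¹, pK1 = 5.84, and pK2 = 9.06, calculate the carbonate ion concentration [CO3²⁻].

[CO3²⁻] = 0.0459 mmol/kg

[CO2*] = KH · pCO2 = 10^(−1.42) × 382×10^-6 = 1.452×10^-5 mol/kg
α₀ = 1/(1 + K1/[H⁺] + K1K2/[H⁺]²) = 1/(1 + 10^+1.86 + 10^+0.50) = 0.01305
DIC = [CO2*]/α₀ = 1.452×10^-5 / 0.01305 = 1.113 mmol/kg
[CO3²⁻] = α₂·DIC; α₂ = 0.04128, so [CO3²⁻] = 0.04128 × 1.113 = 0.0459 mmol/kg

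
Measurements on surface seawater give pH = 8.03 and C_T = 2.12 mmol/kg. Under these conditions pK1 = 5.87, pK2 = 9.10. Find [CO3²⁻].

α₂ = 1 / (1 + [H⁺]/K2 + [H⁺]²/(K1K2)) = 1 / (1 + 10^+1.07 + 10^-1.09)
   = 1 / (1 + 11.749 + 0.081283) = 1/12.830 = 0.07794
[CO3²⁻] = α₂ × DIC = 0.07794 × 2.12 = 0.165 mmol/kg

[CO3²⁻] = 0.165 mmol/kg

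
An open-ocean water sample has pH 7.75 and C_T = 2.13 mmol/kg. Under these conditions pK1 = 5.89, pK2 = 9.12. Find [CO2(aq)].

α₀ = 1 / (1 + K1/[H⁺] + K1K2/[H⁺]²) = 1 / (1 + 10^+1.86 + 10^+0.49)
   = 1 / (1 + 72.444 + 3.0903) = 1/76.534 = 0.01307
[CO2*] = α₀ × DIC = 0.01307 × 2.13 = 0.0278 mmol/kg

[CO2*] = 0.0278 mmol/kg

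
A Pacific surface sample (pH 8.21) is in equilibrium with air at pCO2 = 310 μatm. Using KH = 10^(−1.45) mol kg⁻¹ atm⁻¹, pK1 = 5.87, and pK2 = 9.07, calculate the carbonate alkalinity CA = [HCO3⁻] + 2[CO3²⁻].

CA = 3.07 mmol/kg

[CO2*] = KH · pCO2 = 10^(−1.45) × 310×10^-6 = 1.100×10^-5 mol/kg
α₀ = 1/(1 + K1/[H⁺] + K1K2/[H⁺]²) = 1/(1 + 10^+2.34 + 10^+1.48) = 0.004000
DIC = [CO2*]/α₀ = 1.100×10^-5 / 0.004000 = 2.750 mmol/kg
CA = (α₁ + 2α₂)·DIC = (0.8752 + 2×0.1208) × 2.750 = 3.07 mmol/kg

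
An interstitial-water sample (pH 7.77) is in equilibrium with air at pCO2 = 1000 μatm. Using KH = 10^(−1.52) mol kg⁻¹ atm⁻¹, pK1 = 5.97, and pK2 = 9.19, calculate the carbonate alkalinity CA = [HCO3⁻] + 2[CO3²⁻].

[CO2*] = KH · pCO2 = 10^(−1.52) × 1000×10^-6 = 3.020×10^-5 mol/kg
α₀ = 1/(1 + K1/[H⁺] + K1K2/[H⁺]²) = 1/(1 + 10^+1.80 + 10^+0.38) = 0.01504
DIC = [CO2*]/α₀ = 3.020×10^-5 / 0.01504 = 2.008 mmol/kg
CA = (α₁ + 2α₂)·DIC = (0.9489 + 2×0.03608) × 2.008 = 2.05 mmol/kg

CA = 2.05 mmol/kg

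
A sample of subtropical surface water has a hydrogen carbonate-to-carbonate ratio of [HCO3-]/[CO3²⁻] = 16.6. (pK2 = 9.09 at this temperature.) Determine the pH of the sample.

pH = 7.87

From K2 = [H⁺][CO3²⁻]/[HCO3-]:  pH = pK2 − log₁₀([HCO3-]/[CO3²⁻])
log₁₀(16.6) = +1.220
pH = 9.09 − (+1.220) = 7.87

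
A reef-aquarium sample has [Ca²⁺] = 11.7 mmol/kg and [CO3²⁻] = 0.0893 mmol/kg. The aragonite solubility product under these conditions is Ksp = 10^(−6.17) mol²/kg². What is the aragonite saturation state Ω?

Ksp = 10^(−6.17) = 6.761×10^-7
Ω = [Ca²⁺][CO3²⁻]/Ksp = (11.7×10^-3)(0.0893×10^-3) / 6.761×10^-7 = 1.55

Ω = 1.55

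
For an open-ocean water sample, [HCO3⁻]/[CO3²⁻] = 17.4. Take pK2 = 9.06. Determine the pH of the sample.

From K2 = [H⁺][CO3²⁻]/[HCO3⁻]:  pH = pK2 − log₁₀([HCO3⁻]/[CO3²⁻])
log₁₀(17.4) = +1.241
pH = 9.06 − (+1.241) = 7.82

pH = 7.82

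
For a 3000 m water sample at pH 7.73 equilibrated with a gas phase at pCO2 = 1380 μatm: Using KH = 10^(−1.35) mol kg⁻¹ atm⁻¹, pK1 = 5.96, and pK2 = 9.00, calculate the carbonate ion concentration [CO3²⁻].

[CO2*] = KH · pCO2 = 10^(−1.35) × 1380×10^-6 = 6.164×10^-5 mol/kg
α₀ = 1/(1 + K1/[H⁺] + K1K2/[H⁺]²) = 1/(1 + 10^+1.77 + 10^+0.50) = 0.01586
DIC = [CO2*]/α₀ = 6.164×10^-5 / 0.01586 = 3.886 mmol/kg
[CO3²⁻] = α₂·DIC; α₂ = 0.05016, so [CO3²⁻] = 0.05016 × 3.886 = 0.195 mmol/kg

[CO3²⁻] = 0.195 mmol/kg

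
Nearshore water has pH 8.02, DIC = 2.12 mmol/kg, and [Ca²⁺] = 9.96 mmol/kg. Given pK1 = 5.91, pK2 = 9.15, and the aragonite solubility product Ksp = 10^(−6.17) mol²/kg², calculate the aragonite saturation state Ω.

Ω = 2.14

α₂ = 1 / (1 + [H⁺]/K2 + [H⁺]²/(K1K2)) = 1 / (1 + 10^+1.13 + 10^-0.98)
   = 1 / (1 + 13.490 + 0.10471) = 1/14.594 = 0.06852
[CO3²⁻] = α₂ × DIC = 0.06852 × 2.12 = 0.1453 mmol/kg
Ksp = 10^(−6.17) = 6.761×10^-7
Ω = [Ca²⁺][CO3²⁻]/Ksp = (9.96×10^-3)(1.453×10^-4) / 6.761×10^-7 = 2.14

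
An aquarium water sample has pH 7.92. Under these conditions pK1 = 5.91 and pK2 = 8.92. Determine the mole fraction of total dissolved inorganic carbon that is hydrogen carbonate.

α₁ = 1 / (1 + [H⁺]/K1 + K2/[H⁺]) = 1 / (1 + 10^-2.01 + 10^-1.00)
   = 1 / (1 + 0.0097724 + 0.10000) = 1/1.1098 = 0.9011

α₁ = 0.901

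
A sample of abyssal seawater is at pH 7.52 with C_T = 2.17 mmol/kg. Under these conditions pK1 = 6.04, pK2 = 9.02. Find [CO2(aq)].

[CO2*] = 0.0675 mmol/kg

α₀ = 1 / (1 + K1/[H⁺] + K1K2/[H⁺]²) = 1 / (1 + 10^+1.48 + 10^-0.02)
   = 1 / (1 + 30.200 + 0.95499) = 1/32.155 = 0.03110
[CO2*] = α₀ × DIC = 0.03110 × 2.17 = 0.0675 mmol/kg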